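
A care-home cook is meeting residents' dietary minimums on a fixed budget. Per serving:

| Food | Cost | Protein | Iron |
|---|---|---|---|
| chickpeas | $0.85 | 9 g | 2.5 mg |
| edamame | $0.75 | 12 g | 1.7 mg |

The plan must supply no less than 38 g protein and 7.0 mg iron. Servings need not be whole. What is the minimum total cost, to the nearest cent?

chickpeas only: max(38/9, 7.0/2.5) = 4.222 servings → $3.59.
edamame only: max(38/12, 7.0/1.7) = 4.118 servings → $3.09.
chickpeas + edamame with both tight: 1.32 servings and 2.177 servings → $2.75.
Cheapest feasible corner: $2.75.

$2.75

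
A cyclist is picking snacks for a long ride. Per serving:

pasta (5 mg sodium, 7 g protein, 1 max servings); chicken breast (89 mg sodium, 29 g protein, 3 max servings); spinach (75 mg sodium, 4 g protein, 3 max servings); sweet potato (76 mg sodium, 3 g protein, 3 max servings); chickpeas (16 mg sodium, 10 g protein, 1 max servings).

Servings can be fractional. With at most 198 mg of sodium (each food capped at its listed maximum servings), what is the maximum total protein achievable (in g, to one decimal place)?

Protein per mg sodium: pasta 1.4, chickpeas 0.625, chicken breast 0.3258, spinach 0.05333, sweet potato 0.03947.
Take 1 serving of pasta: uses 5 mg sodium, +7.0 g protein (running total 7.0 g).
Take 1 serving of chickpeas: uses 16 mg sodium, +10.0 g protein (running total 17.0 g).
Take 1.989 servings of chicken breast: uses 177 mg sodium, +57.7 g protein (running total 74.7 g).
Filling greedily by protein-per-mg sodium is optimal for one linear limit, giving 74.7 g.

74.7 g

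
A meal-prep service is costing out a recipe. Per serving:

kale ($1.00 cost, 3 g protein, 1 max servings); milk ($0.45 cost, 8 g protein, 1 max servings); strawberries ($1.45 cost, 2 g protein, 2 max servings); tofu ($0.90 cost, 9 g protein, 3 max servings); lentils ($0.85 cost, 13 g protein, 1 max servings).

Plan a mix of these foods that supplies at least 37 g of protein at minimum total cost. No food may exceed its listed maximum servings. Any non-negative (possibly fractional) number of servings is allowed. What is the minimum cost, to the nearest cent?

$2.90

Cost per g of protein: milk $0.0563, lentils $0.0654, tofu $0.1000, kale $0.3333, strawberries $0.7250.
Take 1 serving of milk: +8.0 g protein for $0.45 (total $0.45, still need 29.0 g).
Take 1 serving of lentils: +13.0 g protein for $0.85 (total $1.30, still need 16.0 g).
Take 1.778 servings of tofu: +16.0 g protein for $1.60 (total $2.90, still need 0.0 g).
Greedy by cheapest-per-g is optimal for a single linear constraint, so the minimum cost is $2.90.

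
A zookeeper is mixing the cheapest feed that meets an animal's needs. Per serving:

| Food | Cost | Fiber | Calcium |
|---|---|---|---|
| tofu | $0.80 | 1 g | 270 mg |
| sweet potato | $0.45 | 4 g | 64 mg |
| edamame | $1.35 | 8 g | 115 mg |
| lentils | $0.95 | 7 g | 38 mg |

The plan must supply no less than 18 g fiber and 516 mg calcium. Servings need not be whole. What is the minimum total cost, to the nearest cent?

An LP optimum is at a vertex; with two nutrient constraints at most two foods are used. Check each candidate.
tofu only: max(18/1, 516/270) = 18 servings → $14.40.
sweet potato only: max(18/4, 516/64) = 8.062 servings → $3.63.
edamame only: max(18/8, 516/115) = 4.487 servings → $6.06.
lentils only: max(18/7, 516/38) = 13.58 servings → $12.90.
tofu + sweet potato with both tight: 0.8976 servings and 4.276 servings → $2.64.
tofu + edamame with both tight: 1.006 servings and 2.124 servings → $3.67.
tofu + lentils with both tight: 1.581 servings and 2.346 servings → $3.49.
sweet potato + edamame with both targets exact would need a negative amount; discard.
sweet potato + lentils with both targets exact would need a negative amount; discard.
edamame + lentils with both targets exact would need a negative amount; discard.
So the least-cost plan costs $2.64.

$2.64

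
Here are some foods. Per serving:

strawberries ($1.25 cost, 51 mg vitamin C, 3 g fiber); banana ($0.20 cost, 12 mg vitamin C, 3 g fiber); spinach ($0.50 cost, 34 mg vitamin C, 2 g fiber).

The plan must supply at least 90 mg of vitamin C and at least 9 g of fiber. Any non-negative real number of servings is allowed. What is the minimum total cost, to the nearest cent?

$1.36

Minimising a linear cost over {vitamin C ≥ 90, fiber ≥ 9, servings ≥ 0} — the optimum is at a vertex, using one or two foods.
strawberries only: max(90/51, 9/3) = 3 servings → $3.75.
banana only: max(90/12, 9/3) = 7.5 servings → $1.50.
spinach only: max(90/34, 9/2) = 4.5 servings → $2.25.
strawberries + banana with both tight: 1.385 servings and 1.615 servings → $2.05.
strawberries + spinach (both tight): parallel constraints — no distinct corner.
banana + spinach with both tight: 1.615 servings and 2.077 servings → $1.36.
Cheapest feasible corner: $1.36.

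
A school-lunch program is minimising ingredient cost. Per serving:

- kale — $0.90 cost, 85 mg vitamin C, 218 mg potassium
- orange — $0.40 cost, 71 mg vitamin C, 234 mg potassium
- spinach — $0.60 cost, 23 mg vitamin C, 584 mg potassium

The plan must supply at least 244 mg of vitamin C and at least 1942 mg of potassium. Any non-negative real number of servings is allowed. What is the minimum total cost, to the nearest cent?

kale only: max(244/85, 1942/218) = 8.908 servings → $8.02.
orange only: max(244/71, 1942/234) = 8.299 servings → $3.32.
spinach only: max(244/23, 1942/584) = 10.61 servings → $6.37.
kale + orange: intersection lies outside the first quadrant.
kale + spinach with both tight: 2.192 servings and 2.507 servings → $3.48.
orange + spinach with both tight: 2.711 servings and 2.239 servings → $2.43.
So the least-cost plan costs $2.43.

$2.43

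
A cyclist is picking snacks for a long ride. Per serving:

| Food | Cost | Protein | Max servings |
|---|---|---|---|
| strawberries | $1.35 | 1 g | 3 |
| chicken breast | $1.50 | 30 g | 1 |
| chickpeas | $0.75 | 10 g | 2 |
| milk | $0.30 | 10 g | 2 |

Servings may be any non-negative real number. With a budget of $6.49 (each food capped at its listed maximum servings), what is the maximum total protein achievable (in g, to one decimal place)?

Protein per dollar: milk 33.33, chicken breast 20, chickpeas 13.33, strawberries 0.7407.
Take 2 servings of milk: spends $0.60, +20.0 g protein (running total 20.0 g).
Take 1 serving of chicken breast: spends $1.50, +30.0 g protein (running total 50.0 g).
Take 2 servings of chickpeas: spends $1.50, +20.0 g protein (running total 70.0 g).
Take 2.141 servings of strawberries: spends $2.89, +2.1 g protein (running total 72.1 g).
Greedy by best ratio exhausts the cost allowance optimally: 72.1 g.

72.1 g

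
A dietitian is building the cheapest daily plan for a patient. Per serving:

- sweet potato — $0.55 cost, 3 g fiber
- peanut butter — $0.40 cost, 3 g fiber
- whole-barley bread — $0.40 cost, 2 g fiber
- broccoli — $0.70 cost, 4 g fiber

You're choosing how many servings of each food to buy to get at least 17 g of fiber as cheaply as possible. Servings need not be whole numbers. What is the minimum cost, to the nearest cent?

Cost per g of fiber: peanut butter $0.1333, broccoli $0.1750, sweet potato $0.1833, whole-barley bread $0.2000.
With no serving limits, use only peanut butter: 17 g / 3 g = 5.667 servings × $0.40 = $2.27.

$2.27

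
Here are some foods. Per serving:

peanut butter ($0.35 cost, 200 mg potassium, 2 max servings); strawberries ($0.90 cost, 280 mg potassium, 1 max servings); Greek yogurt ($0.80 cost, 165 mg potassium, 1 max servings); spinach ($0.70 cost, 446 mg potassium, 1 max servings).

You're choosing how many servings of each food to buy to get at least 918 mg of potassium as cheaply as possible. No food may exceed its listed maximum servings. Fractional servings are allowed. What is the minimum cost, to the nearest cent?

$1.63

Cost per mg of potassium: spinach $0.0016, peanut butter $0.0018, strawberries $0.0032, Greek yogurt $0.0048.
Take 1 serving of spinach: +446.0 mg potassium for $0.70 (total $0.70, still need 472.0 mg).
Take 2 servings of peanut butter: +400.0 mg potassium for $0.70 (total $1.40, still need 72.0 mg).
Take 0.2571 servings of strawberries: +72.0 mg potassium for $0.23 (total $1.63, still need 0.0 mg).
Filling from the cheapest source first is optimal under one linear minimum: $1.63.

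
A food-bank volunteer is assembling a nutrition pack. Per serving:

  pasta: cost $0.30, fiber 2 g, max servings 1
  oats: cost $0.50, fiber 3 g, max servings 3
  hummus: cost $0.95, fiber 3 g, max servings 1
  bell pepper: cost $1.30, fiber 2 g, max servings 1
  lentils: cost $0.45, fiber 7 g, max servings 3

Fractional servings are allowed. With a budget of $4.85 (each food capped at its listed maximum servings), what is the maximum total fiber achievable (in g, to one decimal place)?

36.2 g

Fiber per dollar: lentils 15.56, pasta 6.667, oats 6, hummus 3.158, bell pepper 1.538.
Take 3 servings of lentils: spends $1.35, +21.0 g fiber (running total 21.0 g).
Take 1 serving of pasta: spends $0.30, +2.0 g fiber (running total 23.0 g).
Take 3 servings of oats: spends $1.50, +9.0 g fiber (running total 32.0 g).
Take 1 serving of hummus: spends $0.95, +3.0 g fiber (running total 35.0 g).
Take 0.5769 servings of bell pepper: spends $0.75, +1.2 g fiber (running total 36.2 g).
Greedy by best ratio exhausts the cost allowance optimally: 36.2 g.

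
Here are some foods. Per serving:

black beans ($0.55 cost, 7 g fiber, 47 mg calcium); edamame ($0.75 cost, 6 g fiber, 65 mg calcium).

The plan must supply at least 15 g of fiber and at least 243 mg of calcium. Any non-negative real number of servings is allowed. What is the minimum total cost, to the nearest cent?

Two binding constraints pin down two serving amounts, so the optimal mix uses at most two foods. The candidates are each food alone (scaled to the tighter of fiber/calcium) and each pair with both constraints tight.
black beans only: max(15/7, 243/47) = 5.17 servings → $2.84.
edamame only: max(15/6, 243/65) = 3.738 servings → $2.80.
black beans + edamame with both targets exact would need a negative amount; discard.
So the least-cost plan costs $2.80.

$2.80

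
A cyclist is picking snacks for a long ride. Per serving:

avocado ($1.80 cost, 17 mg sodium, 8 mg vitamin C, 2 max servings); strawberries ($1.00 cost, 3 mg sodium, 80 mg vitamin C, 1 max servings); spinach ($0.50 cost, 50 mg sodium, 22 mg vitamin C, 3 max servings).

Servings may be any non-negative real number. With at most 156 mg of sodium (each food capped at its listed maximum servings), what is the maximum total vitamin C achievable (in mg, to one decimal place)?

Vitamin C per mg sodium: strawberries 26.67, avocado 0.4706, spinach 0.44.
Take 1 serving of strawberries: uses 3 mg sodium, +80.0 mg vitamin C (running total 80.0 mg).
Take 2 servings of avocado: uses 34 mg sodium, +16.0 mg vitamin C (running total 96.0 mg).
Take 2.38 servings of spinach: uses 119 mg sodium, +52.4 mg vitamin C (running total 148.4 mg).
Greedy by best ratio exhausts the sodium allowance optimally: 148.4 mg.

148.4 mg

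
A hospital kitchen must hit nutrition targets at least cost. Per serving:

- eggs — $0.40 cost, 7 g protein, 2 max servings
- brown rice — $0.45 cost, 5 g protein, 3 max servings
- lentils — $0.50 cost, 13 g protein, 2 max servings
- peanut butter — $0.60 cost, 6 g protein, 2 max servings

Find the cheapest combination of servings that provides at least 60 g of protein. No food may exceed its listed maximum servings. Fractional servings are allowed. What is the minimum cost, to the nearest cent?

Cost per g of protein: lentils $0.0385, eggs $0.0571, brown rice $0.0900, peanut butter $0.1000.
Take 2 servings of lentils: +26.0 g protein for $1.00 (total $1.00, still need 34.0 g).
Take 2 servings of eggs: +14.0 g protein for $0.80 (total $1.80, still need 20.0 g).
Take 3 servings of brown rice: +15.0 g protein for $1.35 (total $3.15, still need 5.0 g).
Take 0.8333 servings of peanut butter: +5.0 g protein for $0.50 (total $3.65, still need 0.0 g).
Greedy by cheapest-per-g is optimal for a single linear constraint, so the minimum cost is $3.65.

$3.65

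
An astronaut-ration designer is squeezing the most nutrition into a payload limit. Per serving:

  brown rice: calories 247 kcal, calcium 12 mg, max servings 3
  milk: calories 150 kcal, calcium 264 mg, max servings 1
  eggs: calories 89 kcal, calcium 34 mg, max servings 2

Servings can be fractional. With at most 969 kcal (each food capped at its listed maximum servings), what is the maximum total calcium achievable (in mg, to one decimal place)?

Calcium per kcal: milk 1.76, eggs 0.382, brown rice 0.04858.
Take 1 serving of milk: uses 150 kcal, +264.0 mg calcium (running total 264.0 mg).
Take 2 servings of eggs: uses 178 kcal, +68.0 mg calcium (running total 332.0 mg).
Take 2.595 servings of brown rice: uses 641 kcal, +31.1 mg calcium (running total 363.1 mg).
Filling greedily by calcium-per-kcal is optimal for one linear limit, giving 363.1 mg.

363.1 mg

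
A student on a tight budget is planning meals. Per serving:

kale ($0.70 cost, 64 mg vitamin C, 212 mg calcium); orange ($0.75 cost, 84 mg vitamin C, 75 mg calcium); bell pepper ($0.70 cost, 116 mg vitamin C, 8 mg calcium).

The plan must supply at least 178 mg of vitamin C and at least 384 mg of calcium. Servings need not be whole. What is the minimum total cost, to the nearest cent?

$1.64

Compare the cost at each extreme point of the feasible region.
kale only: max(178/64, 384/212) = 2.781 servings → $1.95.
orange only: max(178/84, 384/75) = 5.12 servings → $3.84.
bell pepper only: max(178/116, 384/8) = 48 servings → $33.60.
kale + orange with both tight: 1.453 servings and 1.012 servings → $1.78.
kale + bell pepper with both tight: 1.791 servings and 0.5465 servings → $1.64.
orange + bell pepper: the both-tight solution has a negative serving — not a feasible corner.
The minimum over all feasible corners is $1.64.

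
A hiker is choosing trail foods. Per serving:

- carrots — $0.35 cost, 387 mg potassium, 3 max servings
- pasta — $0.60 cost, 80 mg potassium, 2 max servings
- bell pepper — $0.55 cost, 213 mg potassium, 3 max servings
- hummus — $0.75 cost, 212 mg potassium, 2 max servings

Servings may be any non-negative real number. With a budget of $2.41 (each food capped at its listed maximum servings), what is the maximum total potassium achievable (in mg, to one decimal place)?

Potassium per dollar: carrots 1106, bell pepper 387.3, hummus 282.7, pasta 133.3.
Take 3 servings of carrots: spends $1.05, +1161.0 mg potassium (running total 1161.0 mg).
Take 2.473 servings of bell pepper: spends $1.36, +526.7 mg potassium (running total 1687.7 mg).
Greedy by best ratio exhausts the cost allowance optimally: 1687.7 mg.

1687.7 mg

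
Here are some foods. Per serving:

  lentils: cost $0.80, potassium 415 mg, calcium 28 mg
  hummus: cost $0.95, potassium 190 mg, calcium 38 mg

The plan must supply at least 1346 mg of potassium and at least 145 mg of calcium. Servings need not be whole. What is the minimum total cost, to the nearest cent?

$3.85

The cheapest plan sits at a corner of the feasible region — with two constraints it uses at most two foods.
lentils only: max(1346/415, 145/28) = 5.179 servings → $4.14.
hummus only: max(1346/190, 145/38) = 7.084 servings → $6.73.
lentils + hummus with both tight: 2.258 servings and 2.152 servings → $3.85.
Cheapest feasible corner: $3.85.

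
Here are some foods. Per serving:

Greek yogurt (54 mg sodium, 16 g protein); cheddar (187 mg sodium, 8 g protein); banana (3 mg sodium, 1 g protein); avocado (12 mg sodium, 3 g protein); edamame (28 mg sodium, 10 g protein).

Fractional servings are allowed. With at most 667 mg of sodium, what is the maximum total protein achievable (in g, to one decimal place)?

238.2 g

Protein per mg sodium: edamame 0.3571, banana 0.3333, Greek yogurt 0.2963, avocado 0.25, cheddar 0.04278.
With no serving limits, spend the whole sodium allowance on edamame: 667 mg / 28 mg × 10 g = 238.2 g.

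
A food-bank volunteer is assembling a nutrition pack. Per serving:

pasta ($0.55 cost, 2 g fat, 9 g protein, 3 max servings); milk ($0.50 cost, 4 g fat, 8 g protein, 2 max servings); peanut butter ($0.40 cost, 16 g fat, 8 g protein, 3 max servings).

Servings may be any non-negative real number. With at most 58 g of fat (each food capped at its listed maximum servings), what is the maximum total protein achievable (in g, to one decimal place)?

65.0 g

Protein per g fat: pasta 4.5, milk 2, peanut butter 0.5.
Take 3 servings of pasta: uses 6 g fat, +27.0 g protein (running total 27.0 g).
Take 2 servings of milk: uses 8 g fat, +16.0 g protein (running total 43.0 g).
Take 2.75 servings of peanut butter: uses 44 g fat, +22.0 g protein (running total 65.0 g).
Filling greedily by protein-per-g fat is optimal for one linear limit, giving 65.0 g.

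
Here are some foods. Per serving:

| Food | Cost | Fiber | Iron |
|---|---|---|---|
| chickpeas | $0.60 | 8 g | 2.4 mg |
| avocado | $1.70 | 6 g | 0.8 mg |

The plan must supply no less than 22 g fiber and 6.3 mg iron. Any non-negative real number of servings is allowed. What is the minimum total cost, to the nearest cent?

chickpeas only: max(22/8, 6.3/2.4) = 2.75 servings → $1.65.
avocado only: max(22/6, 6.3/0.8) = 7.875 servings → $13.39.
chickpeas + avocado with both tight: 2.525 servings and 0.3 servings → $2.02.
So the least-cost plan costs $1.65.

$1.65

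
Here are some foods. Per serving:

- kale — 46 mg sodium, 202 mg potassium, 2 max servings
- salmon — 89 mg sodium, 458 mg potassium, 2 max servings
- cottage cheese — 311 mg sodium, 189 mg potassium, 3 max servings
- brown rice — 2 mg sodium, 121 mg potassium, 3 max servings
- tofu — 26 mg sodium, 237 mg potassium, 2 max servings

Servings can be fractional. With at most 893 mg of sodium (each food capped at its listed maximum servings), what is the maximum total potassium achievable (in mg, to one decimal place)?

2500.4 mg

Potassium per mg sodium: brown rice 60.5, tofu 9.115, salmon 5.146, kale 4.391, cottage cheese 0.6077.
Take 3 servings of brown rice: uses 6 mg sodium, +363.0 mg potassium (running total 363.0 mg).
Take 2 servings of tofu: uses 52 mg sodium, +474.0 mg potassium (running total 837.0 mg).
Take 2 servings of salmon: uses 178 mg sodium, +916.0 mg potassium (running total 1753.0 mg).
Take 2 servings of kale: uses 92 mg sodium, +404.0 mg potassium (running total 2157.0 mg).
Take 1.817 servings of cottage cheese: uses 565 mg sodium, +343.4 mg potassium (running total 2500.4 mg).
Greedy by best ratio exhausts the sodium allowance optimally: 2500.4 mg.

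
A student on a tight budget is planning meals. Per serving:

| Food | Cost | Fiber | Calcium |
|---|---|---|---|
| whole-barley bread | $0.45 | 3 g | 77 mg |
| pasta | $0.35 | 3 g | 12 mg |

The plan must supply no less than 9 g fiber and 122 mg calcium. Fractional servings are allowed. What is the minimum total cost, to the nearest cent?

$1.18

Check every corner: each single food scaled to meet both minima, and each pair solved so both constraints bind.
whole-barley bread only: max(9/3, 122/77) = 3 servings → $1.35.
pasta only: max(9/3, 122/12) = 10.17 servings → $3.56.
whole-barley bread + pasta with both tight: 1.323 servings and 1.677 servings → $1.18.
The minimum over all feasible corners is $1.18.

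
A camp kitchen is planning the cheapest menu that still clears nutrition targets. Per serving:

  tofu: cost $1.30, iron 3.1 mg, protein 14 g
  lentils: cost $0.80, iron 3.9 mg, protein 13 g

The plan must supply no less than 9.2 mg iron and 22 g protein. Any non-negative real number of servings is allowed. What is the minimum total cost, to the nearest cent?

$1.89

At the optimum either one food covers both requirements or two foods hit both targets exactly; no other combination can be cheaper.
tofu only: max(9.2/3.1, 22/14) = 2.968 servings → $3.86.
lentils only: max(9.2/3.9, 22/13) = 2.359 servings → $1.89.
tofu + lentils: the both-tight solution has a negative serving — not a feasible corner.
Cheapest feasible corner: $1.89.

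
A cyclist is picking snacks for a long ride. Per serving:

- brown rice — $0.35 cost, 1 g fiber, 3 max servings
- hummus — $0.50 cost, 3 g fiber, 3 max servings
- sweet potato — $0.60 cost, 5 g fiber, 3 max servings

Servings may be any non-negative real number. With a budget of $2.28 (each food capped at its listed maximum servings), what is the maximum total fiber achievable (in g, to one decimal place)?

Fiber per dollar: sweet potato 8.333, hummus 6, brown rice 2.857.
Take 3 servings of sweet potato: spends $1.80, +15.0 g fiber (running total 15.0 g).
Take 0.96 servings of hummus: spends $0.48, +2.9 g fiber (running total 17.9 g).
Filling greedily by fiber-per-dollar is optimal for one linear limit, giving 17.9 g.

17.9 g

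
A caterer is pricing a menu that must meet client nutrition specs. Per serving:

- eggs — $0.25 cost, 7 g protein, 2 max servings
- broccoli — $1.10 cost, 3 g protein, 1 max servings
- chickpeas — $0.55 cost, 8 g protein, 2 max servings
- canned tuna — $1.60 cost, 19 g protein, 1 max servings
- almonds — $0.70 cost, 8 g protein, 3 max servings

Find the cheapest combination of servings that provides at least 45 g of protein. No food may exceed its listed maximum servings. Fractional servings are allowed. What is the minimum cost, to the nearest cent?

$2.86

Cost per g of protein: eggs $0.0357, chickpeas $0.0688, canned tuna $0.0842, almonds $0.0875, broccoli $0.3667.
Take 2 servings of eggs: +14.0 g protein for $0.50 (total $0.50, still need 31.0 g).
Take 2 servings of chickpeas: +16.0 g protein for $1.10 (total $1.60, still need 15.0 g).
Take 0.7895 servings of canned tuna: +15.0 g protein for $1.26 (total $2.86, still need 0.0 g).
Filling from the cheapest source first is optimal under one linear minimum: $2.86.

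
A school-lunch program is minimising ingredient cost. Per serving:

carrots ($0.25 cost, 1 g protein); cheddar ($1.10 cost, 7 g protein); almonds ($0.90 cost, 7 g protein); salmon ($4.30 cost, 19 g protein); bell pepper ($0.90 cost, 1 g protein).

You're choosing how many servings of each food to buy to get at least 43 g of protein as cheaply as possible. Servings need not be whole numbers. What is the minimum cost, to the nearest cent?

$5.53

Cost per g of protein: almonds $0.1286, cheddar $0.1571, salmon $0.2263, carrots $0.2500, bell pepper $0.9000.
With no serving limits, use only almonds: 43 g / 7 g = 6.143 servings × $0.90 = $5.53.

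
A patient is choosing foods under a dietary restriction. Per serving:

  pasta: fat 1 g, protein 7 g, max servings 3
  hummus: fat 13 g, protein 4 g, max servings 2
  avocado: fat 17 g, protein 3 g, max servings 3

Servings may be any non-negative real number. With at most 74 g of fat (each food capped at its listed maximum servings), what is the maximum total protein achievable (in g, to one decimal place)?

36.9 g

Protein per g fat: pasta 7, hummus 0.3077, avocado 0.1765.
Take 3 servings of pasta: uses 3 g fat, +21.0 g protein (running total 21.0 g).
Take 2 servings of hummus: uses 26 g fat, +8.0 g protein (running total 29.0 g).
Take 2.647 servings of avocado: uses 45 g fat, +7.9 g protein (running total 36.9 g).
Greedy by best ratio exhausts the fat allowance optimally: 36.9 g.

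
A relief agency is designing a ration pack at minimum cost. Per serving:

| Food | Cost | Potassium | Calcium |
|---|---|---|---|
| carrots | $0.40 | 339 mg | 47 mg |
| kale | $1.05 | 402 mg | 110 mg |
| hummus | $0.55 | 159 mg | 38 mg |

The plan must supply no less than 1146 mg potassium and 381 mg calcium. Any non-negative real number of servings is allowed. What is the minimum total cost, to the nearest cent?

The cheapest plan sits at a corner of the feasible region — with two constraints it uses at most two foods.
carrots only: max(1146/339, 381/47) = 8.106 servings → $3.24.
kale only: max(1146/402, 381/110) = 3.464 servings → $3.64.
hummus only: max(1146/159, 381/38) = 10.03 servings → $5.51.
carrots + kale: the both-tight solution has a negative serving — not a feasible corner.
carrots + hummus: the both-tight solution has a negative serving — not a feasible corner.
kale + hummus with both targets exact would need a negative amount; discard.
Cheapest feasible corner: $3.24.

$3.24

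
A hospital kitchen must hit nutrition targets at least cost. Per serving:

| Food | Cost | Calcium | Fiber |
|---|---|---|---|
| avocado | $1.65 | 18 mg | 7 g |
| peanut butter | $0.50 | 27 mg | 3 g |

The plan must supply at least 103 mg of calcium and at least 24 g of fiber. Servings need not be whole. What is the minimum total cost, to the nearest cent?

This is a tiny linear program; its minimum lies at a vertex of the feasible set. List the vertices and price them.
avocado only: max(103/18, 24/7) = 5.722 servings → $9.44.
peanut butter only: max(103/27, 24/3) = 8 servings → $4.00.
avocado + peanut butter with both tight: 2.511 servings and 2.141 servings → $5.21.
Cheapest feasible corner: $4.00.

$4.00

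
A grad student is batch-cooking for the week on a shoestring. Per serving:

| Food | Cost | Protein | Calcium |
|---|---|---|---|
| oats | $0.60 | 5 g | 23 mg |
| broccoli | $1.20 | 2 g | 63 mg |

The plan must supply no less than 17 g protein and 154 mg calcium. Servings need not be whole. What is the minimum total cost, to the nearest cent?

With two linear requirements the optimum uses one or two foods; enumerate the corners.
oats only: max(17/5, 154/23) = 6.696 servings → $4.02.
broccoli only: max(17/2, 154/63) = 8.5 servings → $10.20.
oats + broccoli with both tight: 2.836 servings and 1.409 servings → $3.39.
So the least-cost plan costs $3.39.

$3.39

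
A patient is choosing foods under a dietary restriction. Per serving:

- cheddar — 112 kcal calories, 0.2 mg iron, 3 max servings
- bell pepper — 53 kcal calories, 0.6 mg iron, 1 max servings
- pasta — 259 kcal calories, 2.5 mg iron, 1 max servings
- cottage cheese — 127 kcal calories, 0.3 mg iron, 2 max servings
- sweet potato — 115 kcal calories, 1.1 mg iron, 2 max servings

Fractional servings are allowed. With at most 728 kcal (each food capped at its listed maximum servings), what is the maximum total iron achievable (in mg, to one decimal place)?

Iron per kcal: bell pepper 0.01132, pasta 0.009653, sweet potato 0.009565, cottage cheese 0.002362, cheddar 0.001786.
Take 1 serving of bell pepper: uses 53 kcal, +0.6 mg iron (running total 0.6 mg).
Take 1 serving of pasta: uses 259 kcal, +2.5 mg iron (running total 3.1 mg).
Take 2 servings of sweet potato: uses 230 kcal, +2.2 mg iron (running total 5.3 mg).
Take 1.465 servings of cottage cheese: uses 186 kcal, +0.4 mg iron (running total 5.7 mg).
Filling greedily by iron-per-kcal is optimal for one linear limit, giving 5.7 mg.

5.7 mg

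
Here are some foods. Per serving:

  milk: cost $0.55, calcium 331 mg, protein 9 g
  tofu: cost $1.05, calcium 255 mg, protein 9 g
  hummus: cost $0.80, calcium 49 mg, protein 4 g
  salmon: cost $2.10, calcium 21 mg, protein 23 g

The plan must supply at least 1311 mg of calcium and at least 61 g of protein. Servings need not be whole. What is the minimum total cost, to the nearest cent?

Check every corner: each single food scaled to meet both minima, and each pair solved so both constraints bind.
milk only: max(1311/331, 61/9) = 6.778 servings → $3.73.
tofu only: max(1311/255, 61/9) = 6.778 servings → $7.12.
hummus only: max(1311/49, 61/4) = 26.76 servings → $21.40.
salmon only: max(1311/21, 61/23) = 62.43 servings → $131.10.
milk + tofu with both targets exact would need a negative amount; discard.
milk + hummus with both tight: 2.554 servings and 9.504 servings → $9.01.
milk + salmon with both tight: 3.889 servings and 1.13 servings → $4.51.
tofu + hummus with both tight: 3.895 servings and 6.487 servings → $9.28.
tofu + salmon with both tight: 5.087 servings and 0.6617 servings → $6.73.
hummus + salmon: the both-tight solution has a negative serving — not a feasible corner.
The minimum over all feasible corners is $3.73.

$3.73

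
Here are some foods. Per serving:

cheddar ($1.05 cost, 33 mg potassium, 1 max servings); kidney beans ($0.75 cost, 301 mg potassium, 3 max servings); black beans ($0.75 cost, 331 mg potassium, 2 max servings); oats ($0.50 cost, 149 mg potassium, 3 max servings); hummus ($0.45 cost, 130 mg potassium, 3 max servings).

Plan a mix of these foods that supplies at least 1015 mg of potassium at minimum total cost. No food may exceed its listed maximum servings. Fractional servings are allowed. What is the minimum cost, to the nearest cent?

Cost per mg of potassium: black beans $0.0023, kidney beans $0.0025, oats $0.0034, hummus $0.0035, cheddar $0.0318.
Take 2 servings of black beans: +662.0 mg potassium for $1.50 (total $1.50, still need 353.0 mg).
Take 1.173 servings of kidney beans: +353.0 mg potassium for $0.88 (total $2.38, still need 0.0 mg).
Greedy by cheapest-per-mg is optimal for a single linear constraint, so the minimum cost is $2.38.

$2.38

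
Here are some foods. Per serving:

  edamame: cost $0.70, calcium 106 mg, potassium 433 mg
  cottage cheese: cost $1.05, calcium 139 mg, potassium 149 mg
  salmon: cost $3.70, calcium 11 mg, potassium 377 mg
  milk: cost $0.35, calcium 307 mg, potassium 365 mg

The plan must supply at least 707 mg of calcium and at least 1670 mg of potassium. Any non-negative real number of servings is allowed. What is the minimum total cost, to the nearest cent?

$1.60

edamame only: max(707/106, 1670/433) = 6.67 servings → $4.67.
cottage cheese only: max(707/139, 1670/149) = 11.21 servings → $11.77.
salmon only: max(707/11, 1670/377) = 64.27 servings → $237.81.
milk only: max(707/307, 1670/365) = 4.575 servings → $1.60.
edamame + cottage cheese with both tight: 2.856 servings and 2.908 servings → $5.05.
edamame + salmon: the both-tight solution has a negative serving — not a feasible corner.
edamame + milk with both tight: 2.702 servings and 1.37 servings → $2.37.
cottage cheese + salmon with both tight: 4.889 servings and 2.498 servings → $14.37.
cottage cheese + milk with both targets exact would need a negative amount; discard.
salmon + milk with both tight: 2.279 servings and 2.221 servings → $9.21.
The minimum over all feasible corners is $1.60.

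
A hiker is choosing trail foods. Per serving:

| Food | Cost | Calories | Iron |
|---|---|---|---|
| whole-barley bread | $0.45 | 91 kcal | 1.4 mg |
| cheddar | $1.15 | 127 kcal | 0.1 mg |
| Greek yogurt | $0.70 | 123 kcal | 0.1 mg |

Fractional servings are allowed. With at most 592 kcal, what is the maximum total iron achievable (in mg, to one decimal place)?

9.1 mg

Iron per kcal: whole-barley bread 0.01538, Greek yogurt 0.000813, cheddar 0.0007874.
With no serving limits, spend the whole calories allowance on whole-barley bread: 592 kcal / 91 kcal × 1.4 mg = 9.1 mg.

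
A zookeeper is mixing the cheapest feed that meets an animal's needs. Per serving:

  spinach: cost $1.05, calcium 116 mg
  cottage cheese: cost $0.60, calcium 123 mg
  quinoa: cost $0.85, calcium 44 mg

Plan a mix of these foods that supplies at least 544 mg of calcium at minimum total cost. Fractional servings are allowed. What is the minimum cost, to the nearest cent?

Cost per mg of calcium: cottage cheese $0.0049, spinach $0.0091, quinoa $0.0193.
With no serving limits, use only cottage cheese: 544 mg / 123 mg = 4.423 servings × $0.60 = $2.65.

$2.65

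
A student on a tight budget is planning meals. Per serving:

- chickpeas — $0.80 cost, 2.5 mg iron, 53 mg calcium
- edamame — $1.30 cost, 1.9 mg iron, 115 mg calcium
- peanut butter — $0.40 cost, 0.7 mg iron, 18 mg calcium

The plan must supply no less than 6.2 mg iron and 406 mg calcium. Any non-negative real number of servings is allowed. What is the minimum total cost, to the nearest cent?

At the optimum either one food covers both requirements or two foods hit both targets exactly; no other combination can be cheaper.
chickpeas only: max(6.2/2.5, 406/53) = 7.66 servings → $6.13.
edamame only: max(6.2/1.9, 406/115) = 3.53 servings → $4.59.
peanut butter only: max(6.2/0.7, 406/18) = 22.56 servings → $9.02.
chickpeas + edamame: intersection lies outside the first quadrant.
chickpeas + peanut butter with both targets exact would need a negative amount; discard.
edamame + peanut butter: the both-tight solution has a negative serving — not a feasible corner.
So the least-cost plan costs $4.59.

$4.59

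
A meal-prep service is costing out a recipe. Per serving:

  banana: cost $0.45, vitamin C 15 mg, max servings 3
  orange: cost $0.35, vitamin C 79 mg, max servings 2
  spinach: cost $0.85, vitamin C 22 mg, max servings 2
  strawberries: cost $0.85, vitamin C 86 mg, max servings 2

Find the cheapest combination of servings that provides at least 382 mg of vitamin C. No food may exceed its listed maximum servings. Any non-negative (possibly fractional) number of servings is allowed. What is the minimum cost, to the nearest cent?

Cost per mg of vitamin C: orange $0.0044, strawberries $0.0099, banana $0.0300, spinach $0.0386.
Take 2 servings of orange: +158.0 mg vitamin C for $0.70 (total $0.70, still need 224.0 mg).
Take 2 servings of strawberries: +172.0 mg vitamin C for $1.70 (total $2.40, still need 52.0 mg).
Take 3 servings of banana: +45.0 mg vitamin C for $1.35 (total $3.75, still need 7.0 mg).
Take 0.3182 servings of spinach: +7.0 mg vitamin C for $0.27 (total $4.02, still need 0.0 mg).
Greedy by cheapest-per-mg is optimal for a single linear constraint, so the minimum cost is $4.02.

$4.02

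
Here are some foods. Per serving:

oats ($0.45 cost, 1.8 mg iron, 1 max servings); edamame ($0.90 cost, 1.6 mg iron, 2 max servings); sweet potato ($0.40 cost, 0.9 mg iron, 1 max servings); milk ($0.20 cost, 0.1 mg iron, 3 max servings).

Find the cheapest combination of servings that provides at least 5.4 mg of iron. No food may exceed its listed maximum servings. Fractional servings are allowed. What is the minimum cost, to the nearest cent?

$2.37

Cost per mg of iron: oats $0.2500, sweet potato $0.4444, edamame $0.5625, milk $2.0000.
Take 1 serving of oats: +1.8 mg iron for $0.45 (total $0.45, still need 3.6 mg).
Take 1 serving of sweet potato: +0.9 mg iron for $0.40 (total $0.85, still need 2.7 mg).
Take 1.688 servings of edamame: +2.7 mg iron for $1.52 (total $2.37, still need 0.0 mg).
Filling from the cheapest source first is optimal under one linear minimum: $2.37.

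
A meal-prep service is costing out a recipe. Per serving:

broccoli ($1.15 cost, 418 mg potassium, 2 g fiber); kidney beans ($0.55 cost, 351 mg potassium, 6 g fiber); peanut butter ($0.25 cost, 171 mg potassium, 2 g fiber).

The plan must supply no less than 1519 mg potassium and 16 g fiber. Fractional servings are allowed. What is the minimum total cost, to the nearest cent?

$2.22

Two binding constraints pin down two serving amounts, so the optimal mix uses at most two foods. The candidates are each food alone (scaled to the tighter of potassium/fiber) and each pair with both constraints tight.
broccoli only: max(1519/418, 16/2) = 8 servings → $9.20.
kidney beans only: max(1519/351, 16/6) = 4.328 servings → $2.38.
peanut butter only: max(1519/171, 16/2) = 8.883 servings → $2.22.
broccoli + kidney beans with both tight: 1.937 servings and 2.021 servings → $3.34.
broccoli + peanut butter with both tight: 0.6113 servings and 7.389 servings → $2.55.
kidney beans + peanut butter: intersection lies outside the first quadrant.
The minimum over all feasible corners is $2.22.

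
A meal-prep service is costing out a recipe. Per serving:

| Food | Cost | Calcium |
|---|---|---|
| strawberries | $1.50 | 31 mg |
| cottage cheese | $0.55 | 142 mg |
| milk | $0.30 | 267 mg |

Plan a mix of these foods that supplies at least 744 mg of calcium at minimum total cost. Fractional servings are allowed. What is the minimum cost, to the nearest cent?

Cost per mg of calcium: milk $0.0011, cottage cheese $0.0039, strawberries $0.0484.
With no serving limits, use only milk: 744 mg / 267 mg = 2.787 servings × $0.30 = $0.84.

$0.84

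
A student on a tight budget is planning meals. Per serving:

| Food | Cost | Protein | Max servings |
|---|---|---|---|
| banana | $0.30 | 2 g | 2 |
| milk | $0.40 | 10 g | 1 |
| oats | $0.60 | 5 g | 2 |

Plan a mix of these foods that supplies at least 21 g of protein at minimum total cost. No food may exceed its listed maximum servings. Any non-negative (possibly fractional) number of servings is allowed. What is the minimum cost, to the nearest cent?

$1.75

Cost per g of protein: milk $0.0400, oats $0.1200, banana $0.1500.
Take 1 serving of milk: +10.0 g protein for $0.40 (total $0.40, still need 11.0 g).
Take 2 servings of oats: +10.0 g protein for $1.20 (total $1.60, still need 1.0 g).
Take 0.5 servings of banana: +1.0 g protein for $0.15 (total $1.75, still need 0.0 g).
Filling from the cheapest source first is optimal under one linear minimum: $1.75.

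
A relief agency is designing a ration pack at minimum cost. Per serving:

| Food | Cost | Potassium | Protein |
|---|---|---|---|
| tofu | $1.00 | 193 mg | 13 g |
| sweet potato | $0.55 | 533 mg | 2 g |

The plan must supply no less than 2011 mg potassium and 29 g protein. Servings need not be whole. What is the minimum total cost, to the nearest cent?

Check every corner: each single food scaled to meet both minima, and each pair solved so both constraints bind.
tofu only: max(2011/193, 29/13) = 10.42 servings → $10.42.
sweet potato only: max(2011/533, 29/2) = 14.5 servings → $7.97.
tofu + sweet potato with both tight: 1.748 servings and 3.14 servings → $3.47.
So the least-cost plan costs $3.47.

$3.47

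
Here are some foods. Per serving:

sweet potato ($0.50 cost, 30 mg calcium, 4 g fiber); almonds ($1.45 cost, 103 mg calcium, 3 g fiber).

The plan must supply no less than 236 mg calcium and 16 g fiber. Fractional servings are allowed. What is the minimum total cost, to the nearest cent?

Minimising a linear cost over {calcium ≥ 236, fiber ≥ 16, servings ≥ 0} — the optimum is at a vertex, using one or two foods.
sweet potato only: max(236/30, 16/4) = 7.867 servings → $3.93.
almonds only: max(236/103, 16/3) = 5.333 servings → $7.73.
sweet potato + almonds with both tight: 2.919 servings and 1.441 servings → $3.55.
Cheapest feasible corner: $3.55.

$3.55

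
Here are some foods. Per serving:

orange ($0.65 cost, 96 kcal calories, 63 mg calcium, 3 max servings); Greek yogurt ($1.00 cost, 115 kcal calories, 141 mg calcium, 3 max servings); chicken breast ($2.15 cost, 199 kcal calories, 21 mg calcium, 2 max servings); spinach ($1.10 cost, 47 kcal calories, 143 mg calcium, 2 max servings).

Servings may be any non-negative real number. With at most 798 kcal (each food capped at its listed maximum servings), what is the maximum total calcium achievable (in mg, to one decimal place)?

905.5 mg

Calcium per kcal: spinach 3.043, Greek yogurt 1.226, orange 0.6562, chicken breast 0.1055.
Take 2 servings of spinach: uses 94 kcal, +286.0 mg calcium (running total 286.0 mg).
Take 3 servings of Greek yogurt: uses 345 kcal, +423.0 mg calcium (running total 709.0 mg).
Take 3 servings of orange: uses 288 kcal, +189.0 mg calcium (running total 898.0 mg).
Take 0.3568 servings of chicken breast: uses 71 kcal, +7.5 mg calcium (running total 905.5 mg).
Greedy by best ratio exhausts the calories allowance optimally: 905.5 mg.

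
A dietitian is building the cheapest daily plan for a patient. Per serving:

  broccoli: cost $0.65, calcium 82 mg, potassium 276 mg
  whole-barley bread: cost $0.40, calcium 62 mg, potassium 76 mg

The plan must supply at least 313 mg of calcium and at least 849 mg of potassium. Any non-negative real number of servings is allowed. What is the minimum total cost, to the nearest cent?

$2.34

Check every corner: each single food scaled to meet both minima, and each pair solved so both constraints bind.
broccoli only: max(313/82, 849/276) = 3.817 servings → $2.48.
whole-barley bread only: max(313/62, 849/76) = 11.17 servings → $4.47.
broccoli + whole-barley bread with both tight: 2.652 servings and 1.541 servings → $2.34.
Cheapest feasible corner: $2.34.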